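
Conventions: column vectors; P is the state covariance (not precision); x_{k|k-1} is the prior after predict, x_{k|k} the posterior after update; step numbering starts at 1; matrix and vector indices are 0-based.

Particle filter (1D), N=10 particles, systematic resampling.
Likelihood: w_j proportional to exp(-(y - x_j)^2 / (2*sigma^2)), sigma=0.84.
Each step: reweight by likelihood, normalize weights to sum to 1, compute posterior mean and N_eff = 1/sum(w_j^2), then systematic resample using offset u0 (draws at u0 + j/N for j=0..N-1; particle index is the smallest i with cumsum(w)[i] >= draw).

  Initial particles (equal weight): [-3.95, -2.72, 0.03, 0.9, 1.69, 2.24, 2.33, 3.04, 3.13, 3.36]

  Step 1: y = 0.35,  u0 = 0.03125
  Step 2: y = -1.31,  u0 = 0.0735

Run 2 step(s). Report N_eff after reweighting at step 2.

N_eff = 4.8998

step 1: w=[0.0000, 0.0006, 0.4282, 0.3716, 0.1290, 0.0366, 0.0286, 0.0027, 0.0019, 0.0007]  mean=0.7293  Neff=2.9392  idx=[2, 2, 2, 2, 3, 3, 3, 3, 4, 5]
step 2: w=[0.2245, 0.2245, 0.2245, 0.2245, 0.0252, 0.0252, 0.0252, 0.0252, 0.0014, 0.0001]  mean=0.1200  Neff=4.8998  idx=[0, 0, 1, 1, 2, 2, 3, 3, 3, 7]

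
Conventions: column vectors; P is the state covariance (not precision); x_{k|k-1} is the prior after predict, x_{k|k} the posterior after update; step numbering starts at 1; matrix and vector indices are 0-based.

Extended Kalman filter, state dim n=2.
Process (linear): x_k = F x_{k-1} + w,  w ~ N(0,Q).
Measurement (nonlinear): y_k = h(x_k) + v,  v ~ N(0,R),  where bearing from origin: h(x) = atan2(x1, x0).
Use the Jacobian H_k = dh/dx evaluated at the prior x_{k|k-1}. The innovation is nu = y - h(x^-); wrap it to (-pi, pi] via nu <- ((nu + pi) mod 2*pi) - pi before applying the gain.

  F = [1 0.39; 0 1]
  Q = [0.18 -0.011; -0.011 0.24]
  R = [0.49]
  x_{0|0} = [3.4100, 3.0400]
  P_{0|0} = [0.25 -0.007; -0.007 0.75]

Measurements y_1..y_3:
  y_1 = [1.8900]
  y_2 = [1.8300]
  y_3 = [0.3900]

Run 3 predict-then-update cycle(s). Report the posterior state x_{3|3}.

step 1: x^-=[4.5956, 3.0400]  P^-=[0.5386 0.2745; 0.2745 0.9900]  H_jac=[-0.1001 0.1514]  S=[0.5098]  K=[-0.0243; 0.2400]  nu=[1.3056]  x^+=[4.5639, 3.3534]  P^+=[0.5383 0.2775; 0.2775 0.9606]
step 2: x^-=[5.8717, 3.3534]  P^-=[1.0809 0.6411; 0.6411 1.2006]  H_jac=[-0.0733 0.1284]  S=[0.5035]  K=[0.0061; 0.2128]  nu=[1.3111]  x^+=[5.8797, 3.6324]  P^+=[1.0808 0.6405; 0.6405 1.1778]
step 3: x^-=[7.2963, 3.6324]  P^-=[1.9395 1.0888; 1.0888 1.4178]  H_jac=[-0.0547 0.1098]  S=[0.4998]  K=[0.0271; 0.1924]  nu=[-0.0719]  x^+=[7.2944, 3.6186]  P^+=[1.9392 1.0862; 1.0862 1.3993]

x_post = [7.2944, 3.6186]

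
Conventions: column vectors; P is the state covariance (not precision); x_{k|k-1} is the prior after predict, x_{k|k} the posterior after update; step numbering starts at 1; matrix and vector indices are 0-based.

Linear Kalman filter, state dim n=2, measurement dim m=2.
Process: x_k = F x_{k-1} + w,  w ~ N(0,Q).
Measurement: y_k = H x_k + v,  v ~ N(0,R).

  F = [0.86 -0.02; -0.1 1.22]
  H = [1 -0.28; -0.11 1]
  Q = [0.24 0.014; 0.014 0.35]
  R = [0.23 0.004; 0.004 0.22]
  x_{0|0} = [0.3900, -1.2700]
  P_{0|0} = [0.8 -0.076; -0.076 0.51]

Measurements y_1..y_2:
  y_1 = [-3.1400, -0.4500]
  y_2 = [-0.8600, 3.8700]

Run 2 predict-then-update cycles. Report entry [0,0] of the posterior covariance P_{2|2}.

P_post[0,0] = 0.1548

step 1: x^-=[0.3608, -1.5884]  P^-=[0.8345 -0.1471; -0.1471 1.1356]  S=[1.2359 -0.5574; -0.5574 1.3981]  K=[0.7699 0.1361; -0.0058 0.8215]  nu=[-3.9456, 1.1781]  x^+=[-2.5166, -0.5977]  P^+=[0.1928 0.0542; 0.0542 0.1867]
step 2: x^-=[-2.1523, -0.4776]  P^-=[0.3808 0.0499; 0.0499 0.6166]  S=[0.6312 -0.1591; -0.1591 0.8302]  K=[0.6132 0.1271; -0.0094 0.7343]  nu=[1.1586, 4.1108]  x^+=[-0.9192, 2.5299]  P^+=[0.1548 0.0475; 0.0475 0.1667]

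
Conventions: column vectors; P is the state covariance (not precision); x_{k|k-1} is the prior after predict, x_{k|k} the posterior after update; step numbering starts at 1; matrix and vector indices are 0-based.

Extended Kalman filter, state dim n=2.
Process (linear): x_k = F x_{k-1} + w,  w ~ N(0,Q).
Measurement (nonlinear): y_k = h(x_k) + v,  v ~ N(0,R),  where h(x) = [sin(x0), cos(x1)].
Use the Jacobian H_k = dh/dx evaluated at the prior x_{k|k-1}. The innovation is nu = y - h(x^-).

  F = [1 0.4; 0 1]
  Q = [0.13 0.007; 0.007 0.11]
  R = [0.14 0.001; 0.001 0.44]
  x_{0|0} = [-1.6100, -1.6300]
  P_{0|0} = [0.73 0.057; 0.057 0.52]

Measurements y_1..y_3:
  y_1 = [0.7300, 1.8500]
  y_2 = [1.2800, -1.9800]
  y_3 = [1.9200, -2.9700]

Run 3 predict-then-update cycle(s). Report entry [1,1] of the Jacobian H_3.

step 1: x^-=[-2.2620, -1.6300]  P^-=[0.9888 0.2720; 0.2720 0.6300]  H_jac=[-0.6375 0.0000; 0.0000 0.9982]  S=[0.5418 -0.1721; -0.1721 1.0678]  K=[-1.1410 0.0704; -0.1401 0.5664]  nu=[1.5005, 1.9092]  x^+=[-3.8397, -0.7589]  P^+=[0.2505 0.0299; 0.0299 0.2495]
step 2: x^-=[-4.1432, -0.7589]  P^-=[0.4443 0.1367; 0.1367 0.3595]  H_jac=[-0.5389 0.0000; 0.0000 0.6882]  S=[0.2690 -0.0497; -0.0497 0.6102]  K=[-0.8747 0.0829; -0.2020 0.3890]  nu=[0.4376, -2.7056]  x^+=[-4.7504, -1.8997]  P^+=[0.2271 0.0517; 0.0517 0.2484]
step 3: x^-=[-5.5102, -1.8997]  P^-=[0.4382 0.1581; 0.1581 0.3584]  H_jac=[0.7159 0.0000; 0.0000 0.9464]  S=[0.3646 0.1081; 0.1081 0.7610]  K=[0.8374 0.0776; 0.1861 0.4193]  nu=[1.2217, -2.6470]  x^+=[-4.6926, -2.7821]  P^+=[0.1639 0.0370; 0.0370 0.1951]

H_jac[1,1] = 0.9464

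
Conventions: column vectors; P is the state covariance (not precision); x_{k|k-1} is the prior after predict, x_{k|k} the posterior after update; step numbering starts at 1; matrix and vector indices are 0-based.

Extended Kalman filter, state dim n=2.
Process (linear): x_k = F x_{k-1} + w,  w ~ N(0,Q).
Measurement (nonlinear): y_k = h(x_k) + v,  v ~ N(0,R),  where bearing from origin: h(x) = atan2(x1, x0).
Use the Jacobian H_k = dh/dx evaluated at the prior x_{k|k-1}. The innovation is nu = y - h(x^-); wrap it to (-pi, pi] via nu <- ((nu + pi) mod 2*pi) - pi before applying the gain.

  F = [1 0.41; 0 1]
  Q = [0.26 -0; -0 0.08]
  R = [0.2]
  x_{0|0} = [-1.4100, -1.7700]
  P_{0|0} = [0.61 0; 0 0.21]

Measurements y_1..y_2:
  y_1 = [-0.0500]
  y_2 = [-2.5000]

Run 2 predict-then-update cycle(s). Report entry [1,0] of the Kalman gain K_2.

step 1: x^-=[-2.1357, -1.7700]  P^-=[0.9053 0.0861; 0.0861 0.2900]  H_jac=[0.2300 -0.2776]  S=[0.2593]  K=[0.7111; -0.2341]  nu=[2.3996]  x^+=[-0.4293, -2.3317]  P^+=[0.7742 0.1293; 0.1293 0.2758]
step 2: x^-=[-1.3853, -2.3317]  P^-=[1.1866 0.2423; 0.2423 0.3558]  H_jac=[0.3170 -0.1883]  S=[0.3029]  K=[1.0910; 0.0324]  nu=[-0.3931]  x^+=[-1.8142, -2.3444]  P^+=[0.8260 0.2316; 0.2316 0.3555]

K[1,0] = 0.0324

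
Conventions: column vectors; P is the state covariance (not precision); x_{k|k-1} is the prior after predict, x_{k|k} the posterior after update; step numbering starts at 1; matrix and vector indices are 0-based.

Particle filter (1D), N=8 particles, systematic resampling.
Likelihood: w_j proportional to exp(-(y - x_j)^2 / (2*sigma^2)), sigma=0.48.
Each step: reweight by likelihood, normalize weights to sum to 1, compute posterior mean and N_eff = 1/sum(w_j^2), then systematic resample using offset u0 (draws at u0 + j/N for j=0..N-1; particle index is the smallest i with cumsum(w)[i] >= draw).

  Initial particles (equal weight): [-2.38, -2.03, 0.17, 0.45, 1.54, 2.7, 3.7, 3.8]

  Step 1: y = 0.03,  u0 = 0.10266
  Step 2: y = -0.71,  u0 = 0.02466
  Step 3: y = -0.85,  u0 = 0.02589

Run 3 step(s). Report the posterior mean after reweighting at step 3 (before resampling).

post_mean = 0.1794

step 1: w=[0.0000, 0.0001, 0.5817, 0.4139, 0.0043, 0.0000, 0.0000, 0.0000]  mean=0.2917  Neff=1.9618  idx=[2, 2, 2, 2, 3, 3, 3, 3]
step 2: w=[0.1939, 0.1939, 0.1939, 0.1939, 0.0561, 0.0561, 0.0561, 0.0561]  mean=0.2329  Neff=6.1369  idx=[0, 0, 1, 2, 2, 3, 3, 6]
step 3: w=[0.1380, 0.1380, 0.1380, 0.1380, 0.1380, 0.1380, 0.1380, 0.0337]  mean=0.1794  Neff=7.4336  idx=[0, 1, 1, 2, 3, 4, 5, 6]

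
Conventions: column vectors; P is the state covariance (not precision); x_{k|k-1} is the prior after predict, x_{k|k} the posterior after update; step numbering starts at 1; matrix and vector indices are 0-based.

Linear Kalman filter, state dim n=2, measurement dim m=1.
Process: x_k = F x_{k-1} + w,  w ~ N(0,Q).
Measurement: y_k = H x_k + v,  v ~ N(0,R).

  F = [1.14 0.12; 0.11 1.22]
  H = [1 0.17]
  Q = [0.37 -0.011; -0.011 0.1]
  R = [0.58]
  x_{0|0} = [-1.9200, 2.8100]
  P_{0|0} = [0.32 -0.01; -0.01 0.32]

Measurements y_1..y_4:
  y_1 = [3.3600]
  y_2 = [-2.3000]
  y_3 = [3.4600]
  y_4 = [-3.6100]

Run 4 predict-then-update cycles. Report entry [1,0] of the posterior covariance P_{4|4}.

P_post[1,0] = -0.1584

step 1: x^-=[-1.8516, 3.2170]  P^-=[0.7877 0.0619; 0.0619 0.5775]  S=[1.4055]  K=[0.5680; 0.1139]  nu=[4.6647]  x^+=[0.7978, 3.7484]  P^+=[0.3344 -0.0290; -0.0290 0.5592]
step 2: x^-=[1.3593, 4.6608]  P^-=[0.8046 0.0721; 0.0721 0.9286]  S=[1.4360]  K=[0.5689; 0.1601]  nu=[-4.4516]  x^+=[-1.1731, 3.9479]  P^+=[0.3399 -0.0587; -0.0587 0.8918]
step 3: x^-=[-0.8636, 4.6874]  P^-=[0.8085 0.0797; 0.0797 1.4157]  S=[1.4566]  K=[0.5644; 0.2200]  nu=[3.5267]  x^+=[1.1269, 5.4632]  P^+=[0.3445 -0.1011; -0.1011 1.3452]
step 4: x^-=[1.9403, 6.7891]  P^-=[0.8095 0.0872; 0.0872 2.0793]  S=[1.4792]  K=[0.5573; 0.2979]  nu=[-6.7044]  x^+=[-1.7958, 4.7918]  P^+=[0.3501 -0.1584; -0.1584 1.9480]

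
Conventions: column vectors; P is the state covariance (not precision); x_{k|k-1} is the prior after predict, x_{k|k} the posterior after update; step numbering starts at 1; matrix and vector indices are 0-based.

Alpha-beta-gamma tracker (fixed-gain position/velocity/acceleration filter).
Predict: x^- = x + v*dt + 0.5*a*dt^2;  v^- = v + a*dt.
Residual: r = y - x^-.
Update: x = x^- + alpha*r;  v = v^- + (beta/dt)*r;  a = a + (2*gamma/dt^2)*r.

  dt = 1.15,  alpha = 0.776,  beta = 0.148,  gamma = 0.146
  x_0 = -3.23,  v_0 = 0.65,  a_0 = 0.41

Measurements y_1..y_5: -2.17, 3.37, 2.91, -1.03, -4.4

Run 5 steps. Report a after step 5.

step 1: x_pred=-2.2114  r=0.0414  x^+=-2.1793  v^+=1.1268  a^+=0.4191
step 2: x_pred=-0.6063  r=3.9763  x^+=2.4793  v^+=2.1206  a^+=1.2971
step 3: x_pred=5.7757  r=-2.8657  x^+=3.5519  v^+=3.2434  a^+=0.6644
step 4: x_pred=7.7211  r=-8.7511  x^+=0.9303  v^+=2.8812  a^+=-1.2678
step 5: x_pred=3.4052  r=-7.8052  x^+=-2.6516  v^+=0.4187  a^+=-2.9912

a_post = -2.9912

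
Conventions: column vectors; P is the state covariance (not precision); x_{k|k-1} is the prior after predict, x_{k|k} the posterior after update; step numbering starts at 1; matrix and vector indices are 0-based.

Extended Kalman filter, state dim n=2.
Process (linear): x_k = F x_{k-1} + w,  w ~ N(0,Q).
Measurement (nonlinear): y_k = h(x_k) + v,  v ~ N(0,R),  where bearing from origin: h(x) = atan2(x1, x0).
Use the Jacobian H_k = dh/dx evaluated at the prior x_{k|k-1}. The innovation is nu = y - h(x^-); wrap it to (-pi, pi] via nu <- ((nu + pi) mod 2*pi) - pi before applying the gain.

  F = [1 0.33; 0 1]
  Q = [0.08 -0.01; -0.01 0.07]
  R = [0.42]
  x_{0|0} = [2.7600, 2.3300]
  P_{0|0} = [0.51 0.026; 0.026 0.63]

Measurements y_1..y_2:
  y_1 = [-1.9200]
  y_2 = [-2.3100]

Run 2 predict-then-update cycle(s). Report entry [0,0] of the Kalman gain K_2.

K[0,0] = 0.0265

step 1: x^-=[3.5289, 2.3300]  P^-=[0.6758 0.2239; 0.2239 0.7000]  H_jac=[-0.1303 0.1973]  S=[0.4472]  K=[-0.0981; 0.2437]  nu=[-2.5036]  x^+=[3.7745, 1.7200]  P^+=[0.6715 0.2346; 0.2346 0.6734]
step 2: x^-=[4.3421, 1.7200]  P^-=[0.9796 0.4468; 0.4468 0.7434]  H_jac=[-0.0789 0.1991]  S=[0.4415]  K=[0.0265; 0.2554]  nu=[-2.6872]  x^+=[4.2709, 1.0337]  P^+=[0.9793 0.4438; 0.4438 0.7147]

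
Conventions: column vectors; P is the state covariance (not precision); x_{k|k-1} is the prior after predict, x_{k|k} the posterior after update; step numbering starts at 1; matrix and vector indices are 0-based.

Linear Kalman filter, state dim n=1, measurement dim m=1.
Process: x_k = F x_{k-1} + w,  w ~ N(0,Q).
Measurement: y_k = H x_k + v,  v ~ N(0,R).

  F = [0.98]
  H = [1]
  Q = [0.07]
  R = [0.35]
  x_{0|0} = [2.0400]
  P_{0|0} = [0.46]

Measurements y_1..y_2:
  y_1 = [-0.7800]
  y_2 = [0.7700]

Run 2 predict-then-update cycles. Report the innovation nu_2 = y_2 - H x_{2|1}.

step 1: x^-=[1.9992]  P^-=[0.5118]  S=[0.8618]  K=[0.5939]  nu=[-2.7792]  x^+=[0.3487]  P^+=[0.2079]
step 2: x^-=[0.3418]  P^-=[0.2696]  S=[0.6196]  K=[0.4351]  nu=[0.4282]  x^+=[0.5281]  P^+=[0.1523]

innov = [0.4282]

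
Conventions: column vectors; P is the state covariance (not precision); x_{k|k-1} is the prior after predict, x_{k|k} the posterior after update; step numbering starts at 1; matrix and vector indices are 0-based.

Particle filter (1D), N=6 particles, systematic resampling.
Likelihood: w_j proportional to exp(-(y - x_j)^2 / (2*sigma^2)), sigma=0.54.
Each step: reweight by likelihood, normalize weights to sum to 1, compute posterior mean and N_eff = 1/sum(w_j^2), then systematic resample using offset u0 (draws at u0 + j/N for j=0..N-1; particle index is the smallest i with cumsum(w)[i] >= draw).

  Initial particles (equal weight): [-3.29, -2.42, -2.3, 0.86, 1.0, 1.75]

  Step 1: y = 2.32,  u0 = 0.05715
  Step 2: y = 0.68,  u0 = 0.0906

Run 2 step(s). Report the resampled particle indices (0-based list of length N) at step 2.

resampled_idx = [0, 0, 0, 1, 3, 5]

step 1: w=[0.0000, 0.0000, 0.0000, 0.0398, 0.0777, 0.8825]  mean=1.6563  Neff=1.2716  idx=[4, 5, 5, 5, 5, 5]
step 2: w=[0.5444, 0.0911, 0.0911, 0.0911, 0.0911, 0.0911]  mean=1.3417  Neff=2.9595  idx=[0, 0, 0, 1, 3, 5]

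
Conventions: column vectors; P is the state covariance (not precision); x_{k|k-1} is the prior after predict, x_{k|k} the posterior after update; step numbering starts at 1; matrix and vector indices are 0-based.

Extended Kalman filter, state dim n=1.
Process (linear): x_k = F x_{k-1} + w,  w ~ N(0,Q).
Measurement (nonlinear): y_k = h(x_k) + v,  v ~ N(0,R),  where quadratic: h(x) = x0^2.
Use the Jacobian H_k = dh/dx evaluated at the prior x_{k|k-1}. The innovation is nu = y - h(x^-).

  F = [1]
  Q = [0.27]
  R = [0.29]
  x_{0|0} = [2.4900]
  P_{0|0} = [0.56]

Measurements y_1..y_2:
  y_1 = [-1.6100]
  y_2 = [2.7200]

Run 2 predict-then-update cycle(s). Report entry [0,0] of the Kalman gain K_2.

step 1: x^-=[2.4900]  P^-=[0.8300]  H_jac=[4.9800]  S=[20.8743]  K=[0.1980]  nu=[-7.8101]  x^+=[0.9435]  P^+=[0.0115]
step 2: x^-=[0.9435]  P^-=[0.2815]  H_jac=[1.8870]  S=[1.2925]  K=[0.4110]  nu=[1.8298]  x^+=[1.6956]  P^+=[0.0632]

K[0,0] = 0.4110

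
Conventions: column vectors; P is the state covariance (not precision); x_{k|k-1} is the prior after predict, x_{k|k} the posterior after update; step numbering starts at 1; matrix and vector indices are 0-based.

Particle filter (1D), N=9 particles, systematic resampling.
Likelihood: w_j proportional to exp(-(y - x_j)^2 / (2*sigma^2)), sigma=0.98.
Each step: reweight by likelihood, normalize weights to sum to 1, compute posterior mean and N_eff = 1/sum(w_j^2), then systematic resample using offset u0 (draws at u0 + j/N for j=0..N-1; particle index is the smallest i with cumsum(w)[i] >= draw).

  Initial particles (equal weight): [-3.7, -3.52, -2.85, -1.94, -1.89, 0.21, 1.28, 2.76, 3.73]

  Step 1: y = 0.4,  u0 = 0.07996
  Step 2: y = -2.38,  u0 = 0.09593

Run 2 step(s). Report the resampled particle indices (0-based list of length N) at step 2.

step 1: w=[0.0001, 0.0002, 0.0022, 0.0315, 0.0355, 0.5347, 0.3641, 0.0300, 0.0017]  mean=0.5318  Neff=2.3717  idx=[5, 5, 5, 5, 5, 6, 6, 6, 7]
step 2: w=[0.1964, 0.1964, 0.1964, 0.1964, 0.1964, 0.0060, 0.0060, 0.0060, 0.0000]  mean=0.2294  Neff=5.1834  idx=[0, 1, 1, 2, 2, 3, 3, 4, 5]

resampled_idx = [0, 1, 1, 2, 2, 3, 3, 4, 5]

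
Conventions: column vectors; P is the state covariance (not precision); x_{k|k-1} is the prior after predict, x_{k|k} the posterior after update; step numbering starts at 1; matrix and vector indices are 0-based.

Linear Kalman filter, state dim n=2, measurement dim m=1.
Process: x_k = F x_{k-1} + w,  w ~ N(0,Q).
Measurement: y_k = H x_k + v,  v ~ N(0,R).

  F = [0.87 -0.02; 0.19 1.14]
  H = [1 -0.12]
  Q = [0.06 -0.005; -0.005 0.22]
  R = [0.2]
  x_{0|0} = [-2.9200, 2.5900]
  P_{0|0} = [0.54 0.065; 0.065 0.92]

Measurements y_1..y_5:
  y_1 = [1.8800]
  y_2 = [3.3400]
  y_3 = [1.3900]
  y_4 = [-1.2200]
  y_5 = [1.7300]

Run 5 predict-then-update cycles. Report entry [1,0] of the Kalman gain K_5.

K[1,0] = -1.2789

step 1: x^-=[-2.5922, 2.3978]  P^-=[0.4668 0.1275; 0.1275 1.4633]  S=[0.6573]  K=[0.6869; -0.0732]  nu=[4.7599]  x^+=[0.6776, 2.0496]  P^+=[0.1567 0.1605; 0.1605 1.4598]
step 2: x^-=[0.5485, 2.4653]  P^-=[0.1736 0.1462; 0.1462 2.1923]  S=[0.3700]  K=[0.4216; -0.3158]  nu=[3.0873]  x^+=[1.8502, 1.4904]  P^+=[0.1078 0.1955; 0.1955 2.1554]
step 3: x^-=[1.5799, 2.0505]  P^-=[0.1356 0.1568; 0.1568 3.1098]  S=[0.3428]  K=[0.3408; -0.6312]  nu=[0.0562]  x^+=[1.5990, 2.0151]  P^+=[0.0958 0.2306; 0.2306 2.9732]
step 4: x^-=[1.3509, 2.6010]  P^-=[0.1257 0.1708; 0.1708 4.1873]  S=[0.3450]  K=[0.3049; -0.9613]  nu=[-2.2587]  x^+=[0.6621, 4.7723]  P^+=[0.0936 0.2720; 0.2720 3.8685]
step 5: x^-=[0.4806, 5.5663]  P^-=[0.1229 0.1910; 0.1910 5.3687]  S=[0.3544]  K=[0.2822; -1.2789]  nu=[1.9174]  x^+=[1.0217, 3.1141]  P^+=[0.0947 0.3189; 0.3189 4.7890]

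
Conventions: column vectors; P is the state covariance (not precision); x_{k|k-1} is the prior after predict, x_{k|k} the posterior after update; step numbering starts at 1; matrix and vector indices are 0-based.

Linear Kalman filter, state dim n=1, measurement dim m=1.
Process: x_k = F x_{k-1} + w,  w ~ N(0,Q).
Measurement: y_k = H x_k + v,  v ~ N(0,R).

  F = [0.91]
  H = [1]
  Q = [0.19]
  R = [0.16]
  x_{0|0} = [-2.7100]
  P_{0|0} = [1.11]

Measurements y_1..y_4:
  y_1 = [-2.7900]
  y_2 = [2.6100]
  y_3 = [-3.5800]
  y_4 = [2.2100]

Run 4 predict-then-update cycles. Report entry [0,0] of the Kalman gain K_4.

K[0,0] = 0.6313

step 1: x^-=[-2.4661]  P^-=[1.1092]  S=[1.2692]  K=[0.8739]  nu=[-0.3239]  x^+=[-2.7492]  P^+=[0.1398]
step 2: x^-=[-2.5017]  P^-=[0.3058]  S=[0.4658]  K=[0.6565]  nu=[5.1117]  x^+=[0.8541]  P^+=[0.1050]
step 3: x^-=[0.7772]  P^-=[0.2770]  S=[0.4370]  K=[0.6339]  nu=[-4.3572]  x^+=[-1.9846]  P^+=[0.1014]
step 4: x^-=[-1.8060]  P^-=[0.2740]  S=[0.4340]  K=[0.6313]  nu=[4.0160]  x^+=[0.7294]  P^+=[0.1010]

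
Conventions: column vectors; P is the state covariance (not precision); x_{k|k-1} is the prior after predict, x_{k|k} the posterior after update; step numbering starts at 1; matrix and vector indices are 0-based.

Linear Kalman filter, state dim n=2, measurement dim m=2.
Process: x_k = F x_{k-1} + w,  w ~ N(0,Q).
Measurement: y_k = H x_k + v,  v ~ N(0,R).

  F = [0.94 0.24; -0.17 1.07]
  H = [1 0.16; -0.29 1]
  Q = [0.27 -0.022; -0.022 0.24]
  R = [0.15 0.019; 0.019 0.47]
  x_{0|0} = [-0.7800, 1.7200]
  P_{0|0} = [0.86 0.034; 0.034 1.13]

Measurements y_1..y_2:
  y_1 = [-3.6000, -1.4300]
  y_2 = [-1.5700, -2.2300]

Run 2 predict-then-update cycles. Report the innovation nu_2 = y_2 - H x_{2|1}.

step 1: x^-=[-0.3204, 1.9730]  P^-=[1.1103 0.1636; 0.1636 1.5462]  S=[1.3522 0.1004; 0.1004 2.0147]  K=[0.8494 -0.1210; 0.2496 0.7315]  nu=[-3.5953, -3.4959]  x^+=[-2.9515, -1.4816]  P^+=[0.1258 -0.0042; -0.0042 0.3473]
step 2: x^-=[-3.1300, -1.0836]  P^-=[0.3992 0.0430; 0.0430 0.6428]  S=[0.5795 0.0471; 0.0471 1.1214]  K=[0.7086 -0.0946; 0.2067 0.5534]  nu=[1.7333, -2.0541]  x^+=[-1.7074, -1.8620]  P^+=[0.1046 -0.0007; -0.0007 0.2638]

innov = [1.7333, -2.0541]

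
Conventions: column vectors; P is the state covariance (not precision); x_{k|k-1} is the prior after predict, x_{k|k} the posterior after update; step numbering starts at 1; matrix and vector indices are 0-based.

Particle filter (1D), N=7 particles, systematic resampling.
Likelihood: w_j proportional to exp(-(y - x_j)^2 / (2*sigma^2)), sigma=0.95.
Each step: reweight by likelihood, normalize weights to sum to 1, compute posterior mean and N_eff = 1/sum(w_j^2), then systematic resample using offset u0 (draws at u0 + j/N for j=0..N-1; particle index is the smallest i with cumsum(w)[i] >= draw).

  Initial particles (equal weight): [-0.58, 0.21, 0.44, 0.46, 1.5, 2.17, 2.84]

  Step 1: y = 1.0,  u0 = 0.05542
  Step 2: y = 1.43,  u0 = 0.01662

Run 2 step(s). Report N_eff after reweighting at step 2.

step 1: w=[0.0606, 0.1708, 0.2029, 0.2054, 0.2102, 0.1131, 0.0370]  mean=0.8503  Neff=5.7286  idx=[0, 1, 2, 3, 3, 4, 5]
step 2: w=[0.0263, 0.1083, 0.1435, 0.1466, 0.1466, 0.2463, 0.1823]  mean=0.9706  Neff=5.8852  idx=[0, 2, 3, 4, 5, 5, 6]

N_eff = 5.8852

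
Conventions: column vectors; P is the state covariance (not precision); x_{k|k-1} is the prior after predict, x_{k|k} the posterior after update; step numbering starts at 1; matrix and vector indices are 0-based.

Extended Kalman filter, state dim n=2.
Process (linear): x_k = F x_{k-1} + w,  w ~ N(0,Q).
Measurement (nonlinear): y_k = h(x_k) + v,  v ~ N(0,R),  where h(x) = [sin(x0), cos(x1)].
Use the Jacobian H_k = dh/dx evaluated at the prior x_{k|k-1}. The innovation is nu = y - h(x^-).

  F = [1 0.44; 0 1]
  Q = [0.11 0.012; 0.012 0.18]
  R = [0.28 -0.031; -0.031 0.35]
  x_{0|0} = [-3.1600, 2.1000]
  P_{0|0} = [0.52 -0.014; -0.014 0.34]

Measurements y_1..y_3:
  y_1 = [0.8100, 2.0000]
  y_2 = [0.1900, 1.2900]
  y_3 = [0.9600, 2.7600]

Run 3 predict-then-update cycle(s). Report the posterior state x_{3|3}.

x_post = [-3.9864, -0.5715]

step 1: x^-=[-2.2360, 2.1000]  P^-=[0.6835 0.1476; 0.1476 0.5200]  H_jac=[-0.6172 0.0000; 0.0000 -0.8632]  S=[0.5404 0.0476; 0.0476 0.7375]  K=[-0.7698 -0.1230; -0.1156 -0.6012]  nu=[1.5968, 2.5048]  x^+=[-3.7735, 0.4095]  P^+=[0.3431 0.0222; 0.0222 0.2396]
step 2: x^-=[-3.5933, 0.4095]  P^-=[0.5190 0.1397; 0.1397 0.4196]  H_jac=[-0.8997 0.0000; 0.0000 -0.3982]  S=[0.7001 0.0190; 0.0190 0.4165]  K=[-0.6642 -0.1032; -0.1688 -0.3934]  nu=[-0.2465, 0.3727]  x^+=[-3.4680, 0.3045]  P^+=[0.2031 0.0390; 0.0390 0.3327]
step 3: x^-=[-3.3340, 0.3045]  P^-=[0.4118 0.1973; 0.1973 0.5127]  H_jac=[-0.9815 0.0000; 0.0000 -0.2998]  S=[0.6768 0.0271; 0.0271 0.3961]  K=[-0.5929 -0.1089; -0.2714 -0.3695]  nu=[0.7687, 1.8060]  x^+=[-3.9864, -0.5715]  P^+=[0.1657 0.0658; 0.0658 0.4033]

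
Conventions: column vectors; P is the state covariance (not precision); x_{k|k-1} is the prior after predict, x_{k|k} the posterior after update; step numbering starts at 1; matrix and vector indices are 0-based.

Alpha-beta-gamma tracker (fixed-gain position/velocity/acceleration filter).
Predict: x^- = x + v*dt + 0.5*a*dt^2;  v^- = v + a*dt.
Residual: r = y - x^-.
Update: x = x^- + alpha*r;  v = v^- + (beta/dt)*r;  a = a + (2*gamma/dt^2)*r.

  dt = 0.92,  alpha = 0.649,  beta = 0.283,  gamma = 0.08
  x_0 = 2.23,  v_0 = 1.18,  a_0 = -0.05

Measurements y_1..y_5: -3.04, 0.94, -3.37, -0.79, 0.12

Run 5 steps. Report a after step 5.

a_post = 0.5880

step 1: x_pred=3.2944  r=-6.3344  x^+=-0.8166  v^+=-0.8145  a^+=-1.2474
step 2: x_pred=-2.0939  r=3.0339  x^+=-0.1249  v^+=-1.0289  a^+=-0.6739
step 3: x_pred=-1.3567  r=-2.0133  x^+=-2.6633  v^+=-2.2682  a^+=-1.0545
step 4: x_pred=-5.1964  r=4.4064  x^+=-2.3366  v^+=-1.8829  a^+=-0.2215
step 5: x_pred=-4.1627  r=4.2827  x^+=-1.3832  v^+=-0.7694  a^+=0.5880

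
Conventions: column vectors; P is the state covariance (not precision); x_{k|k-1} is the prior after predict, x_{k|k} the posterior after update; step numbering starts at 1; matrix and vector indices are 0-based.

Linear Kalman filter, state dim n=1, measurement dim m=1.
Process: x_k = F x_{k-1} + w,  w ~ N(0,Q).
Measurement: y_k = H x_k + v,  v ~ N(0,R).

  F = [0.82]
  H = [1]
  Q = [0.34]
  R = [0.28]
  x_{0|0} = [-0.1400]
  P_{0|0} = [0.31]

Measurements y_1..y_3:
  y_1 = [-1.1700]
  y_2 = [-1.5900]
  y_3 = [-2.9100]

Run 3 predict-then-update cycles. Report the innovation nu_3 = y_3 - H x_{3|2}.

innov = [-1.8908]

step 1: x^-=[-0.1148]  P^-=[0.5484]  S=[0.8284]  K=[0.6620]  nu=[-1.0552]  x^+=[-0.8134]  P^+=[0.1854]
step 2: x^-=[-0.6670]  P^-=[0.4646]  S=[0.7446]  K=[0.6240]  nu=[-0.9230]  x^+=[-1.2429]  P^+=[0.1747]
step 3: x^-=[-1.0192]  P^-=[0.4575]  S=[0.7375]  K=[0.6203]  nu=[-1.8908]  x^+=[-2.1921]  P^+=[0.1737]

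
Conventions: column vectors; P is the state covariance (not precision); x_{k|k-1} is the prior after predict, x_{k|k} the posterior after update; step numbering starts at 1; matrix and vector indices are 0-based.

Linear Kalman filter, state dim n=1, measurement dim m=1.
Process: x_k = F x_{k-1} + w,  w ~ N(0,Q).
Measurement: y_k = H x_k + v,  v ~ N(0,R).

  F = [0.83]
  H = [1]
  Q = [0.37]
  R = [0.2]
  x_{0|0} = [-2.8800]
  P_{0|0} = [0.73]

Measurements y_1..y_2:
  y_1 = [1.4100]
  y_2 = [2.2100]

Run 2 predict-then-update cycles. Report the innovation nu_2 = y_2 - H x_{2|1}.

innov = [1.6277]

step 1: x^-=[-2.3904]  P^-=[0.8729]  S=[1.0729]  K=[0.8136]  nu=[3.8004]  x^+=[0.7016]  P^+=[0.1627]
step 2: x^-=[0.5823]  P^-=[0.4821]  S=[0.6821]  K=[0.7068]  nu=[1.6277]  x^+=[1.7327]  P^+=[0.1414]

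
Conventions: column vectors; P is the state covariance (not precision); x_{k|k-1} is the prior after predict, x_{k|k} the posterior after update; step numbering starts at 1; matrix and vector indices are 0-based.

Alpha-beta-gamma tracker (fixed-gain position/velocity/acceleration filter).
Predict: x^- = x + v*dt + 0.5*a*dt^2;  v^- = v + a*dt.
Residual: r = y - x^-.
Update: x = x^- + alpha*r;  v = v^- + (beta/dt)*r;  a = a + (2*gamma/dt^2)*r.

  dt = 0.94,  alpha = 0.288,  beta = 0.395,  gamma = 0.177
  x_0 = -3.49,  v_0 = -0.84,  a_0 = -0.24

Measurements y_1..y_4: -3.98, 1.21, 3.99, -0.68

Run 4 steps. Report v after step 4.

v_post = 6.2809

step 1: x_pred=-4.3856  r=0.4056  x^+=-4.2688  v^+=-0.8951  a^+=-0.0775
step 2: x_pred=-5.1445  r=6.3545  x^+=-3.3144  v^+=1.7022  a^+=2.4683
step 3: x_pred=-0.6238  r=4.6138  x^+=0.7050  v^+=5.9612  a^+=4.3168
step 4: x_pred=8.2157  r=-8.8957  x^+=5.6537  v^+=6.2809  a^+=0.7528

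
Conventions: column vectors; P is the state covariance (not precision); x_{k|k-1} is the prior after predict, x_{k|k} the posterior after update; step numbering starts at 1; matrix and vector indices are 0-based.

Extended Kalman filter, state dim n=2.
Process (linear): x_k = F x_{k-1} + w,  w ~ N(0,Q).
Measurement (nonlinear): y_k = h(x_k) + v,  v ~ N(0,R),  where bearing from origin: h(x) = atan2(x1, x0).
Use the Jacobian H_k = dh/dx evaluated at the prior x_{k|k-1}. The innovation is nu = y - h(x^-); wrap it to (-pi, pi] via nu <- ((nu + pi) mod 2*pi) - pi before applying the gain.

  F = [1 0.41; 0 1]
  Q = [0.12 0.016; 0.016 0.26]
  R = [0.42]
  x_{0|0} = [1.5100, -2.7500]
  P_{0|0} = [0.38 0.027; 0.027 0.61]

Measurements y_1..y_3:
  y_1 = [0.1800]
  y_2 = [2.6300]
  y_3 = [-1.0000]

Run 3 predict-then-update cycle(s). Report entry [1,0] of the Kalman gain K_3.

step 1: x^-=[0.3825, -2.7500]  P^-=[0.6247 0.2931; 0.2931 0.8700]  H_jac=[0.3567 0.0496]  S=[0.5120]  K=[0.4636; 0.2885]  nu=[1.6126]  x^+=[1.1302, -2.2847]  P^+=[0.5146 0.2246; 0.2246 0.8274]
step 2: x^-=[0.1934, -2.2847]  P^-=[0.9579 0.5798; 0.5798 1.0874]  H_jac=[0.4346 0.0368]  S=[0.6209]  K=[0.7048; 0.4703]  nu=[-2.1668]  x^+=[-1.3337, -3.3037]  P^+=[0.6495 0.3741; 0.3741 0.9501]
step 3: x^-=[-2.6882, -3.3037]  P^-=[1.2359 0.7796; 0.7796 1.2101]  H_jac=[0.1821 -0.1482]  S=[0.4455]  K=[0.2459; -0.0838]  nu=[1.2538]  x^+=[-2.3799, -3.4088]  P^+=[1.2090 0.7888; 0.7888 1.2069]

K[1,0] = -0.0838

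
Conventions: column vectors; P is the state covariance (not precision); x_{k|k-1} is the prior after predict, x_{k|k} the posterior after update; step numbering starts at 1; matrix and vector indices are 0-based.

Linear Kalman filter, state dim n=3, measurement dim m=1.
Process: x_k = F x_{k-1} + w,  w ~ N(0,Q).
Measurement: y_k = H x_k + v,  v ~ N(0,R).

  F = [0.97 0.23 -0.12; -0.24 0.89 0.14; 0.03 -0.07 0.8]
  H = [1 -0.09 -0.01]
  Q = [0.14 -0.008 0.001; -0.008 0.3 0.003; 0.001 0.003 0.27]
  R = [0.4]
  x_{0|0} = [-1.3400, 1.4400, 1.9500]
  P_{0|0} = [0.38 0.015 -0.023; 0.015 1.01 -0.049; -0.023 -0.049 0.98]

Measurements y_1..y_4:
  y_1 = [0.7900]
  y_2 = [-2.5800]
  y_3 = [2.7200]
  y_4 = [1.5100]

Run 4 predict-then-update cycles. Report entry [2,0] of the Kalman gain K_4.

step 1: x^-=[-1.2026, 1.8762, 1.4190]  P^-=[0.5798 0.1058 -0.1264; 0.1058 1.1240 0.0177; -0.1264 0.0177 0.9068]  S=[0.9725]  K=[0.5877; 0.0046; -0.1409]  nu=[2.1756]  x^+=[0.0761, 1.8862, 1.1124]  P^+=[0.2439 0.1032 -0.0458; 0.1032 1.1240 0.0183; -0.0458 0.0183 0.8875]
step 2: x^-=[0.3741, 1.8162, 0.7602]  P^-=[0.4974 0.2249 -0.1334; 0.2249 1.1853 0.0566; -0.1334 0.0566 0.8390]  S=[0.8694]  K=[0.5504; 0.1353; -0.1689]  nu=[-2.7830]  x^+=[-1.1577, 1.4397, 1.2303]  P^+=[0.2340 0.1601 -0.0525; 0.1601 1.1694 0.0764; -0.0525 0.0764 0.8142]
step 3: x^-=[-0.9395, 1.7314, 0.8487]  P^-=[0.5133 0.2783 -0.1248; 0.2783 1.2099 0.0902; -0.1248 0.0902 0.7853]  S=[0.8757]  K=[0.5589; 0.1924; -0.1608]  nu=[3.8238]  x^+=[1.1978, 2.4670, 0.2339]  P^+=[0.2397 0.1841 -0.0461; 0.1841 1.1775 0.1172; -0.0461 0.1172 0.7627]
step 4: x^-=[1.7012, 1.9409, 0.0504]  P^-=[0.5252 0.2969 -0.1085; 0.2969 1.2151 0.1123; -0.1085 0.1123 0.7480]  S=[0.8841]  K=[0.5651; 0.2108; -0.1426]  nu=[-0.0160]  x^+=[1.6922, 1.9376, 0.0527]  P^+=[0.2429 0.1915 -0.0373; 0.1915 1.1758 0.1389; -0.0373 0.1389 0.7300]

K[2,0] = -0.1426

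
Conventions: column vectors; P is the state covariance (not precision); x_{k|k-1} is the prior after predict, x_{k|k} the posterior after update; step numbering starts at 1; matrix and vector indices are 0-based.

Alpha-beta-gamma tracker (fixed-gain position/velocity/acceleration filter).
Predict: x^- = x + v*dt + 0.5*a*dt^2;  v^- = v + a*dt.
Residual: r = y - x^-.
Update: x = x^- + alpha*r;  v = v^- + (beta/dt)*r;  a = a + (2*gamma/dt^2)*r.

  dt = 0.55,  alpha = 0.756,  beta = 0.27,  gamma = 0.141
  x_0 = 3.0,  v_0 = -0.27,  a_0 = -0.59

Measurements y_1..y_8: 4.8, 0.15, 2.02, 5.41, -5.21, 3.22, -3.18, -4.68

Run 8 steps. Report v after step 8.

v_post = -3.5214

step 1: x_pred=2.7623  r=2.0377  x^+=4.3028  v^+=0.4058  a^+=1.3096
step 2: x_pred=4.7241  r=-4.5741  x^+=1.2661  v^+=-1.1193  a^+=-2.9545
step 3: x_pred=0.2036  r=1.8164  x^+=1.5768  v^+=-1.8526  a^+=-1.2612
step 4: x_pred=0.3671  r=5.0429  x^+=4.1795  v^+=-0.0706  a^+=3.4400
step 5: x_pred=4.6610  r=-9.8710  x^+=-2.8015  v^+=-3.0244  a^+=-5.7621
step 6: x_pred=-5.3364  r=8.5564  x^+=1.1322  v^+=-1.9931  a^+=2.2145
step 7: x_pred=0.3710  r=-3.5510  x^+=-2.3136  v^+=-2.5184  a^+=-1.0958
step 8: x_pred=-3.8644  r=-0.8156  x^+=-4.4810  v^+=-3.5214  a^+=-1.8562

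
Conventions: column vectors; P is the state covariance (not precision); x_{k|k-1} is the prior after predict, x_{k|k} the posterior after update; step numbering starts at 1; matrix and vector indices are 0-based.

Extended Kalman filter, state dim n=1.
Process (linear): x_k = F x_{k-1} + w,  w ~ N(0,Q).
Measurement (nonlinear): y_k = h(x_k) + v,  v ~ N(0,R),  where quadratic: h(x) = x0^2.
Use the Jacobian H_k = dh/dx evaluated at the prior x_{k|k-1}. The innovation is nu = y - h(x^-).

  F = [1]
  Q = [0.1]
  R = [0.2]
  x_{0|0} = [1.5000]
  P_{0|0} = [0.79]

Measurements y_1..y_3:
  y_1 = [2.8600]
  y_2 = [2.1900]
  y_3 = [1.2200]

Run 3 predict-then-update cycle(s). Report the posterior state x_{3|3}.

step 1: x^-=[1.5000]  P^-=[0.8900]  H_jac=[3.0000]  S=[8.2100]  K=[0.3252]  nu=[0.6100]  x^+=[1.6984]  P^+=[0.0217]
step 2: x^-=[1.6984]  P^-=[0.1217]  H_jac=[3.3968]  S=[1.6040]  K=[0.2577]  nu=[-0.6945]  x^+=[1.5194]  P^+=[0.0152]
step 3: x^-=[1.5194]  P^-=[0.1152]  H_jac=[3.0388]  S=[1.2636]  K=[0.2770]  nu=[-1.0886]  x^+=[1.2179]  P^+=[0.0182]

x_post = [1.2179]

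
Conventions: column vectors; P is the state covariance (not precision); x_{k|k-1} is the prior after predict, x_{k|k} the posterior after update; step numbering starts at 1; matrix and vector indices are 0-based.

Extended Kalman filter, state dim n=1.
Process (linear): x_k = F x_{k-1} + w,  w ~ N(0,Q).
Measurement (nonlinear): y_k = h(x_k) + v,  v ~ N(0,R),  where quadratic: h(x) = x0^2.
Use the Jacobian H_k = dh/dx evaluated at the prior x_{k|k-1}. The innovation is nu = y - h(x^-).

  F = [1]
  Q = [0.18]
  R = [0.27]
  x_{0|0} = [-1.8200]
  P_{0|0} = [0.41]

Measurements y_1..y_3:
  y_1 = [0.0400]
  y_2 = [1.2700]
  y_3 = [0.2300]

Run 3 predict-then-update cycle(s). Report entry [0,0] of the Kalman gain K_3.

step 1: x^-=[-1.8200]  P^-=[0.5900]  H_jac=[-3.6400]  S=[8.0873]  K=[-0.2656]  nu=[-3.2724]  x^+=[-0.9510]  P^+=[0.0197]
step 2: x^-=[-0.9510]  P^-=[0.1997]  H_jac=[-1.9020]  S=[0.9924]  K=[-0.3827]  nu=[0.3656]  x^+=[-1.0909]  P^+=[0.0543]
step 3: x^-=[-1.0909]  P^-=[0.2343]  H_jac=[-2.1818]  S=[1.3855]  K=[-0.3690]  nu=[-0.9601]  x^+=[-0.7366]  P^+=[0.0457]

K[0,0] = -0.3690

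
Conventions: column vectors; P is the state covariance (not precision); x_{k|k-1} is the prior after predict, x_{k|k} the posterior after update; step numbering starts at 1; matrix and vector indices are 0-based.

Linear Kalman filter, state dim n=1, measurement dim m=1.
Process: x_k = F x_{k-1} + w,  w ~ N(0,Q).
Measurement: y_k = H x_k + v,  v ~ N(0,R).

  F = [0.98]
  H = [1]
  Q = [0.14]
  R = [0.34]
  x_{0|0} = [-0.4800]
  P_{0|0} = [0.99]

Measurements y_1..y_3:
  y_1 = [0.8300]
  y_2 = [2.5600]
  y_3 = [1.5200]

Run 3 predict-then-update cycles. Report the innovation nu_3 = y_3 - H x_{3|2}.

step 1: x^-=[-0.4704]  P^-=[1.0908]  S=[1.4308]  K=[0.7624]  nu=[1.3004]  x^+=[0.5210]  P^+=[0.2592]
step 2: x^-=[0.5106]  P^-=[0.3889]  S=[0.7289]  K=[0.5336]  nu=[2.0494]  x^+=[1.6041]  P^+=[0.1814]
step 3: x^-=[1.5720]  P^-=[0.3142]  S=[0.6542]  K=[0.4803]  nu=[-0.0520]  x^+=[1.5470]  P^+=[0.1633]

innov = [-0.0520]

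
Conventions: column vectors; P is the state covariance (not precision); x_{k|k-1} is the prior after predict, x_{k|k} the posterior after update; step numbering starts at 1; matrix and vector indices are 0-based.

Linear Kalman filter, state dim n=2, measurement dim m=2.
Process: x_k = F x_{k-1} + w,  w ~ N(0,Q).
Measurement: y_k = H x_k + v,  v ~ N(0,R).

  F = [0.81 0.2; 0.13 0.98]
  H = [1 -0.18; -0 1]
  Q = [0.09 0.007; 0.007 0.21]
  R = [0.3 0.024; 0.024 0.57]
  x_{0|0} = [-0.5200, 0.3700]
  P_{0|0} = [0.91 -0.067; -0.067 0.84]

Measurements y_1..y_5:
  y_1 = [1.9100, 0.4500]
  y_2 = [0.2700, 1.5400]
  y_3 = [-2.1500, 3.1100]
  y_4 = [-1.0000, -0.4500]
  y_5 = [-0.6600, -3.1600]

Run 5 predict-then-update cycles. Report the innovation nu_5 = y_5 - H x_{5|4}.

step 1: x^-=[-0.3472, 0.2950]  P^-=[0.6989 0.2125; 0.2125 1.0150]  S=[0.9553 0.0538; 0.0538 1.5850]  K=[0.6853 0.1108; -0.0049 0.6406]  nu=[2.3103, 0.1550]  x^+=[1.2533, 0.3830]  P^+=[0.2226 0.0796; 0.0796 0.3650]
step 2: x^-=[1.0918, 0.5383]  P^-=[0.2764 0.1672; 0.1672 0.5846]  S=[0.5352 0.0860; 0.0860 1.1546]  K=[0.4423 0.1119; 0.0349 0.5037]  nu=[-0.7249, 1.0017]  x^+=[0.8833, 1.0176]  P^+=[0.1488 0.0744; 0.0744 0.2880]
step 3: x^-=[0.9190, 1.1120]  P^-=[0.2232 0.1401; 0.1401 0.5080]  S=[0.4893 0.0727; 0.0727 1.0780]  K=[0.3893 0.1037; 0.0298 0.4692]  nu=[-2.8688, 1.9980]  x^+=[0.0093, 1.9642]  P^+=[0.1316 0.0685; 0.0685 0.2682]
step 4: x^-=[0.4004, 1.9261]  P^-=[0.2093 0.1295; 0.1295 0.4872]  S=[0.4784 0.0658; 0.0658 1.0572]  K=[0.3750 0.0992; 0.0242 0.4593]  nu=[-1.0537, -2.3761]  x^+=[-0.2304, 0.8091]  P^+=[0.1267 0.0655; 0.0655 0.2624]
step 5: x^-=[-0.0248, 0.7630]  P^-=[0.2048 0.1255; 0.1255 0.4809]  S=[0.4752 0.0629; 0.0629 1.0509]  K=[0.3706 0.0972; 0.0215 0.4563]  nu=[-0.4978, -3.9230]  x^+=[-0.5907, -1.0378]  P^+=[0.1251 0.0643; 0.0643 0.2606]

innov = [-0.4978, -3.9230]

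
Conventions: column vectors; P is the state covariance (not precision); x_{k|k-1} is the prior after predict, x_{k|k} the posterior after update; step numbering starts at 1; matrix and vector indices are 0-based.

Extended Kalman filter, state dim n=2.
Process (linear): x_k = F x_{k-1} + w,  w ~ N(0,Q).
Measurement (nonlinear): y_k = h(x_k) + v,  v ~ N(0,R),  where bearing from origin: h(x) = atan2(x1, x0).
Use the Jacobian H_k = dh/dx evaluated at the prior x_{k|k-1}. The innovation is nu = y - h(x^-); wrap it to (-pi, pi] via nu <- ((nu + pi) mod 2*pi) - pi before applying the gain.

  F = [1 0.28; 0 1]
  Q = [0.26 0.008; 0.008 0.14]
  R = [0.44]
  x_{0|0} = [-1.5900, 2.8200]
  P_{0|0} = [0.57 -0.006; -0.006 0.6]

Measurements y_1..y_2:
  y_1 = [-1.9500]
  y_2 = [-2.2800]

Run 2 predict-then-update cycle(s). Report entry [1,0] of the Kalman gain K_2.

step 1: x^-=[-0.8004, 2.8200]  P^-=[0.8737 0.1700; 0.1700 0.7400]  H_jac=[-0.3282 -0.0931]  S=[0.5509]  K=[-0.5492; -0.2264]  nu=[2.4858]  x^+=[-2.1656, 2.2572]  P^+=[0.7075 0.1015; 0.1015 0.7118]
step 2: x^-=[-1.5336, 2.2572]  P^-=[1.0802 0.3088; 0.3088 0.8518]  H_jac=[-0.3031 -0.2059]  S=[0.6139]  K=[-0.6369; -0.4382]  nu=[1.8356]  x^+=[-2.7027, 1.4529]  P^+=[0.8311 0.1375; 0.1375 0.7339]

K[1,0] = -0.4382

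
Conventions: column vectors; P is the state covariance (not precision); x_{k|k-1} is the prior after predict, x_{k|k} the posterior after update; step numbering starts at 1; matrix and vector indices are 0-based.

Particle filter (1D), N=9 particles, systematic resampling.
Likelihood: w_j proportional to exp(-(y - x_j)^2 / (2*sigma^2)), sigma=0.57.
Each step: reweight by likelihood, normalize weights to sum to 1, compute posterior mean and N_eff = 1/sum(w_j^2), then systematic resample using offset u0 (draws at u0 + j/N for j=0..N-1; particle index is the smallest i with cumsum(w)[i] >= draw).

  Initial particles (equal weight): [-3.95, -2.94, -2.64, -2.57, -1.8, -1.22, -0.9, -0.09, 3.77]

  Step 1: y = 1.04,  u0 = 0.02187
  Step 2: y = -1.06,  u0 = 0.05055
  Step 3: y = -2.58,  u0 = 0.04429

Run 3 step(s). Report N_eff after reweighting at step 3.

N_eff = 3.0665

step 1: w=[0.0000, 0.0000, 0.0000, 0.0000, 0.0000, 0.0027, 0.0213, 0.9760, 0.0001]  mean=-0.1100  Neff=1.0494  idx=[6, 7, 7, 7, 7, 7, 7, 7, 7]
step 2: w=[0.3383, 0.0827, 0.0827, 0.0827, 0.0827, 0.0827, 0.0827, 0.0827, 0.0827]  mean=-0.3640  Neff=5.9108  idx=[0, 0, 0, 1, 2, 4, 5, 6, 8]
step 3: w=[0.3297, 0.3297, 0.3297, 0.0018, 0.0018, 0.0018, 0.0018, 0.0018, 0.0018]  mean=-0.8911  Neff=3.0665  idx=[0, 0, 0, 1, 1, 1, 2, 2, 2]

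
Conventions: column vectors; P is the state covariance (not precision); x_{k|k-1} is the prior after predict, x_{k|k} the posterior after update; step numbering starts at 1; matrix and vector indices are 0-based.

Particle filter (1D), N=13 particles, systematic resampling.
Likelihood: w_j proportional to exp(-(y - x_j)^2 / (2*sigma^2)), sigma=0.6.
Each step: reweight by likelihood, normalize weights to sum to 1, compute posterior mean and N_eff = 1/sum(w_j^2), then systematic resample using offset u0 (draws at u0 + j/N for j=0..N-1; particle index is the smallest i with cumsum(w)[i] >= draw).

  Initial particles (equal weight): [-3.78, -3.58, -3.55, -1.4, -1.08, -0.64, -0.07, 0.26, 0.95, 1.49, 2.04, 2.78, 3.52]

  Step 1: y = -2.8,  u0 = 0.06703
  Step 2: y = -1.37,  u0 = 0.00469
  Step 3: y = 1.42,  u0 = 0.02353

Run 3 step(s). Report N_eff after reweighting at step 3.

step 1: w=[0.2134, 0.3479, 0.3708, 0.0532, 0.0133, 0.0012, 0.0000, 0.0000, 0.0000, 0.0000, 0.0000, 0.0000, 0.0000]  mean=-3.4585  Neff=3.2558  idx=[0, 0, 1, 1, 1, 1, 1, 2, 2, 2, 2, 2, 4]
step 2: w=[0.0003, 0.0003, 0.0013, 0.0013, 0.0013, 0.0013, 0.0013, 0.0015, 0.0015, 0.0015, 0.0015, 0.0015, 0.9855]  mean=-1.1162  Neff=1.0296  idx=[5, 12, 12, 12, 12, 12, 12, 12, 12, 12, 12, 12, 12]
step 3: w=[0.0000, 0.0833, 0.0833, 0.0833, 0.0833, 0.0833, 0.0833, 0.0833, 0.0833, 0.0833, 0.0833, 0.0833, 0.0833]  mean=-1.0800  Neff=12.0000  idx=[1, 2, 3, 4, 4, 5, 6, 7, 8, 9, 10, 11, 12]

N_eff = 12.0000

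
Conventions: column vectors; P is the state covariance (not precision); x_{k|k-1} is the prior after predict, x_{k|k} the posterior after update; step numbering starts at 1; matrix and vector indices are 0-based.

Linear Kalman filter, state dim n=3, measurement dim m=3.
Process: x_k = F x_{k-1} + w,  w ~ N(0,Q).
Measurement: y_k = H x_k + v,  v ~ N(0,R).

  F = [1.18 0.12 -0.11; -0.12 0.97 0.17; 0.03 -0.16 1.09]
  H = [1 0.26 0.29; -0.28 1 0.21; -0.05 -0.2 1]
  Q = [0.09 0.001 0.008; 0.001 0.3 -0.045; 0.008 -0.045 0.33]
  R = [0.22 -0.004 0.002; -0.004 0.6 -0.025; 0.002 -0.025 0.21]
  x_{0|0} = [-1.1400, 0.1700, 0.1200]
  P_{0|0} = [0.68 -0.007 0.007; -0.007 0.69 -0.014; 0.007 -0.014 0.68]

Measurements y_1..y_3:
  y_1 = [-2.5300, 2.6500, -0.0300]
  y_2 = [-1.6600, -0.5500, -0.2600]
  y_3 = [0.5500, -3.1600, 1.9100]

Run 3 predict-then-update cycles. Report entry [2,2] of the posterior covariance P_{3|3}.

step 1: x^-=[-1.3380, 0.3221, 0.0694]  P^-=[1.0516 -0.0329 -0.0545; -0.0329 0.9754 -0.0442; -0.0545 -0.0442 1.1616]  S=[1.3798 -0.0268 0.1799; -0.0268 1.7153 0.0119; 0.1799 0.0119 1.4357]  K=[0.7623 -0.1844 -0.1640; 0.1871 0.5729 -0.1937; 0.0938 0.1212 0.8044]  nu=[-1.2959, 1.9387, -0.1019]  x^+=[-2.6666, 1.2100, 0.1010]  P^+=[0.1896 -0.0504 -0.0289; -0.0504 0.3318 0.0092; -0.0289 0.0092 0.1665]
step 2: x^-=[-3.0125, 1.5109, -0.1635]  P^-=[0.3538 -0.0543 -0.0380; -0.0543 0.6356 -0.0556; -0.0380 -0.0556 0.5318]  S=[0.6028 0.0201 0.0684; 0.0201 1.2984 -0.0781; 0.0684 -0.0781 0.7931]  K=[0.5634 -0.1402 -0.1189; 0.1633 0.4781 -0.1940; 0.0877 0.0914 0.6884]  nu=[1.0071, -2.8700, 0.0551]  x^+=[-2.0494, 0.2925, -0.2996]  P^+=[0.1407 -0.0395 -0.0212; -0.0395 0.2796 0.0016; -0.0212 0.0016 0.1417]
step 3: x^-=[-2.3502, 0.4787, -0.4349]  P^-=[0.2859 -0.0384 -0.0290; -0.0384 0.5798 -0.0603; -0.0290 -0.0603 0.5041]  S=[0.5416 0.0373 0.0711; 0.0373 1.2241 -0.0806; 0.0711 -0.0806 0.7642]  K=[0.5167 -0.1246 -0.1079; 0.1697 0.4541 -0.1960; 0.0925 0.0857 0.6777]  nu=[2.9019, -4.2054, 2.3231]  x^+=[-0.5776, -1.3937, 1.0474]  P^+=[0.1283 -0.0342 -0.0189; -0.0342 0.2672 -0.0004; -0.0189 -0.0004 0.1393]

P_post[2,2] = 0.1393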